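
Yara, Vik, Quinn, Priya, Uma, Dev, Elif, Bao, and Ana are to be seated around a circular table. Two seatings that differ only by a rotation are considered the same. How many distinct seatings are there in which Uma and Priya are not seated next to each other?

Without the restriction there are (8)! = 40320 seatings.
Those with Uma next to Priya: fuse the pair into one unit and seat 8 units around a circle — 2·(7)! = 10080.
Subtracting, 40320 − 10080 = 30240.

30240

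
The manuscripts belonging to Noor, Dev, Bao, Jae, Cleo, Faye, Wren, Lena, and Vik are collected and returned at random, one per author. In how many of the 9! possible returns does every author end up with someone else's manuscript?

This is the derangement count D_9: permutations of 9 items with no fixed point.
By inclusion–exclusion this is Σ_{j=0}^{9} (−1)^j C(9,j)·(9−j)!.
Computing: 362880 − 362880 + 181440 − 60480 + 15120 − 3024 + 504 − 72 + 9 − 1 = 133496.

133496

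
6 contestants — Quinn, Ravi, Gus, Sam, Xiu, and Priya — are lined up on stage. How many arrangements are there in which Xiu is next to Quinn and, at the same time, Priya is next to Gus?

Treat {Xiu,Quinn} as one block (2 orders) and {Priya,Gus} as another (2 orders).
That leaves 4 units to arrange: 2 × 2 × 4! = 4 × 24 = 96.

96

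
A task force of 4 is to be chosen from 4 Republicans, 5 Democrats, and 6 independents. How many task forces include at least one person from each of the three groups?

Unrestricted: C(15,4) = 1365 ways to pick any 4 of the 15.
Subtract selections that omit an entire group: no Republicans → C(11,4) = 330; no Democrats → C(10,4) = 210; no independents → C(9,4) = 126.
Add back selections omitting two groups (i.e. drawn from a single group): C(4,4) + C(5,4) + C(6,4) = 21.
By inclusion–exclusion: 1365 − 666 + 21 = 720.

720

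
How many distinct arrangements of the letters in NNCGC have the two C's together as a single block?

12

Treat the 2 copies of C as a single block. The multiset to arrange is then {CC, G, N, N}, 4 items in all.
That gives (4)!/(2!) = 12 arrangements.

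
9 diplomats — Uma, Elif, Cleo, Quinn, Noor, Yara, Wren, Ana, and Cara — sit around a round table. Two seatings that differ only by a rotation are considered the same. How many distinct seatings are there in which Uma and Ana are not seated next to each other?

Without the restriction there are (8)! = 40320 seatings.
Those with Uma next to Ana: fuse the pair into one unit and seat 8 units around a circle — 2·(7)! = 10080.
Subtracting, 40320 − 10080 = 30240.

30240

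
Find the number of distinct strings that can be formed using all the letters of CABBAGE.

1260

Letter multiplicities in CABBAGE: A×2, B×2, C×1, E×1, G×1.
The number of distinct arrangements is 7!/(2!·2!) = 5040/4 = 1260.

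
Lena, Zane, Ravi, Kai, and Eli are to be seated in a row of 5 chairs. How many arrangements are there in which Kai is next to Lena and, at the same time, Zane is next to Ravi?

24

Treat {Kai,Lena} as one block (2 orders) and {Zane,Ravi} as another (2 orders).
That leaves 3 units to arrange: 2 × 2 × 3! = 4 × 6 = 24.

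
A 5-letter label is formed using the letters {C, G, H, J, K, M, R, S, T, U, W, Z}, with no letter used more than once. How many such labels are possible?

95040

Choose and order 5 of the 12 symbols: the first letter has 12 options, the next 11, and so on down to 8.
12 × 11 × 10 × 9 × 8 = 95040.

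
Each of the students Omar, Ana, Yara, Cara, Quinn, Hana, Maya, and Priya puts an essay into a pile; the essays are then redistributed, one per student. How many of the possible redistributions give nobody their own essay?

14833

Let Aᵢ be the assignments in which student i gets their own essay. We want the size of the complement of A₁∪…∪A_8.
By inclusion–exclusion this is Σ_{j=0}^{8} (−1)^j C(8,j)·(8−j)!.
Computing: 40320 − 40320 + 20160 − 6720 + 1680 − 336 + 56 − 8 + 1 = 14833.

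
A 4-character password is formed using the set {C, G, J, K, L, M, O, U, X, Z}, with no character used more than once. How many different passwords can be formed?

5040

With no repetition, fill the 4 characters in order: 10 choices, then 9, down to 7.
That product is 10 × 9 × 8 × 7 = 5040.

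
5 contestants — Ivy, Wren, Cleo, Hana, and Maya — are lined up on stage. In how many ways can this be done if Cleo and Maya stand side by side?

Treat {Cleo, Maya} as a single unit. There are 4 units to order, and the pair itself can be ordered 2 ways.
That gives 2 × 4! = 2 × 24 = 48.

48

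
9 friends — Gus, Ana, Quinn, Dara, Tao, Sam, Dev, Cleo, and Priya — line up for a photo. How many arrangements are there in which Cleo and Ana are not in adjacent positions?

Of the 9! = 362880 arrangements, those with Cleo and Ana adjacent number 2 × 8! = 80640 (treat the pair as a block with 2 internal orders).
Complementary counting: 362880 − 80640 = 282240.

282240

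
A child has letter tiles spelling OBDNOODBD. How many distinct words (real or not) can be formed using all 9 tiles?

OBDNOODBD has 9 letters with B appearing twice, D appearing 3 times, and O appearing 3 times.
So there are 9! / (3!·3!·2!) = 5040 distinguishable arrangements.

5040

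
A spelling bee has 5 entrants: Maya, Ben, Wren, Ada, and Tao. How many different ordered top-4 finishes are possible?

120

This is an ordered selection of 4 from 5: P(5,4).
That gives 5 × 4 × 3 × 2 = 120.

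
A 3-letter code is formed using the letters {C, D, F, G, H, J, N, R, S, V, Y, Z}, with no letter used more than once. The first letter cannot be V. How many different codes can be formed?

The first letter has 12−1 = 11 choices (anything except V).
The remaining 2 letters are filled from the other 11 symbols without repetition: 11 × 10 = 110.
Total: 11 × 110 = 1210.

1210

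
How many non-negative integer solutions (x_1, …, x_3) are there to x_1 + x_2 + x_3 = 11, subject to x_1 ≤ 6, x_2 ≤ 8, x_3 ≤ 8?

Ignoring the caps, the number of non-negative solutions to x_1+…+x_3 = 11 is C(13,2) = 78.
Subtract solutions that violate a single cap (substitute x_i' = x_i − (cap_i+1)): x_1 ≥ 7 gives C(6,2) = 15; x_2 ≥ 9 gives C(4,2) = 6; x_3 ≥ 9 gives C(4,2) = 6. Together 27.
No two caps can be exceeded simultaneously, so the pair terms are all 0.
By inclusion–exclusion the count is 78 − 27 + 0 = 51.

51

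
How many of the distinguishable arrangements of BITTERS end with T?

720

Fix T in the last position and arrange the remaining 6 letters.
Those 6 letters are all distinct, giving (6)! = 720.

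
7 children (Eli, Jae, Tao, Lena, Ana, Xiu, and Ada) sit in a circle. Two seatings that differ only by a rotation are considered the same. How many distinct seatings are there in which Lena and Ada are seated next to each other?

Treat {Lena, Ada} as one unit (2 internal orders) and seat the resulting 6 units around the table: (5)! circular arrangements.
So 2 × (5)! = 2 × 120 = 240.

240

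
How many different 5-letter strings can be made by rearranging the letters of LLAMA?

30

The 5 letters of LLAMA have repeats: A appearing twice and L appearing twice.
So there are 5! / (2!·2!) = 30 distinguishable arrangements.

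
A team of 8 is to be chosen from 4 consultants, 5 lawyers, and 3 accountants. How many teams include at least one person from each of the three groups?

485

With no constraint there are C(12,8) = 495 possible selections.
Selections missing a whole group: no consultants → C(8,8) = 1; no lawyers → C(7,8) = 0; no accountants → C(9,8) = 9.
Add back selections omitting two groups (i.e. drawn from a single group): C(4,8) + C(5,8) + C(3,8) = 0.
By inclusion–exclusion: 495 − 10 + 0 = 485.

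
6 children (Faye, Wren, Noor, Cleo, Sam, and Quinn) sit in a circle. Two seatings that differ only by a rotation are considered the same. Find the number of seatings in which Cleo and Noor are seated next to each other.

Treat {Cleo, Noor} as one unit (2 internal orders) and seat the resulting 5 units around the table: (4)! circular arrangements.
So 2 × (4)! = 2 × 24 = 48.

48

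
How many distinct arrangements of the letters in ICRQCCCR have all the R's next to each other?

210

Treat the 2 copies of R as a single block. The multiset to arrange is then {RR, C, C, C, C, I, Q}, 7 items in all.
That gives (7)!/(4!) = 210 arrangements.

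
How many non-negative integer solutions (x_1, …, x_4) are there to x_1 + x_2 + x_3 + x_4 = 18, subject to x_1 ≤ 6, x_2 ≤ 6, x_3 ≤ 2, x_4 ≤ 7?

19

By stars and bars, unrestricted non-negative solutions to x_1+…+x_4 = 18 number C(18+3,3) = 1330.
Subtract solutions that violate a single cap (substitute x_i' = x_i − (cap_i+1)): x_1 ≥ 7 gives C(14,3) = 364; x_2 ≥ 7 gives C(14,3) = 364; x_3 ≥ 3 gives C(18,3) = 816; x_4 ≥ 8 gives C(13,3) = 286. Together 1830.
Add back pairs where two caps are both exceeded: 35 + 165 + 20 + 165 + 20 + 120 = 525.
Subtract triples: 4 + 0 + 1 + 1 = 6.
By inclusion–exclusion the count is 1330 − 1830 + 525 − 6 = 19.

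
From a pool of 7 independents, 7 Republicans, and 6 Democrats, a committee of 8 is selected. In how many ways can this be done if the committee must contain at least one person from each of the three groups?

120393

Unrestricted: C(20,8) = 125970 ways to pick any 8 of the 20.
Selections missing a whole group: no independents → C(13,8) = 1287; no Republicans → C(13,8) = 1287; no Democrats → C(14,8) = 3003.
Add back selections omitting two groups (i.e. drawn from a single group): C(7,8) + C(7,8) + C(6,8) = 0.
By inclusion–exclusion: 125970 − 5577 + 0 = 120393.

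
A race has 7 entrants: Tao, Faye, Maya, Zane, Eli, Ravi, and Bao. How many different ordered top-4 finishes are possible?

There are 7 choices for 1st place, 6 for 2nd, and so on down to 4 for position 4.
That gives 7 × 6 × 5 × 4 = 840.

840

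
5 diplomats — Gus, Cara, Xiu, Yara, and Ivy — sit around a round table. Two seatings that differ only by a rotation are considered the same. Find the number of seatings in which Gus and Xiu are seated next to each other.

12

Glue Gus and Xiu into a block (2 internal orders). Seating 4 units around a circle gives (3)! arrangements.
So 2 × (3)! = 2 × 6 = 12.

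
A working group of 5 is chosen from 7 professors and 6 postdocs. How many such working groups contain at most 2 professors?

531

Split by how many professors are chosen (0 through 2).
Sum: C(7,0)·C(6,5) + C(7,1)·C(6,4) + C(7,2)·C(6,3) = 6 + 105 + 420 = 531.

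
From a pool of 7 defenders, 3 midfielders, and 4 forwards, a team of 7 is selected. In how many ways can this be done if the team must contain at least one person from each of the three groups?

With no constraint there are C(14,7) = 3432 possible selections.
Subtract selections that omit an entire group: no defenders → C(7,7) = 1; no midfielders → C(11,7) = 330; no forwards → C(10,7) = 120.
Add back selections omitting two groups (i.e. drawn from a single group): C(7,7) + C(3,7) + C(4,7) = 1.
By inclusion–exclusion: 3432 − 451 + 1 = 2982.

2982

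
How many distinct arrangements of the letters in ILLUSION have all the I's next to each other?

2520

Treat the 2 copies of I as a single block. The multiset to arrange is then {II, L, L, N, O, S, U}, 7 items in all.
That gives (7)!/(2!) = 2520 arrangements.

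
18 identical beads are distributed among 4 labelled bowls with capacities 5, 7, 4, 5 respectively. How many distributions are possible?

20

By stars and bars, unrestricted non-negative solutions to x_1+…+x_4 = 18 number C(18+3,3) = 1330.
Subtract solutions that violate a single cap (substitute x_i' = x_i − (cap_i+1)): x_1 ≥ 6 gives C(15,3) = 455; x_2 ≥ 8 gives C(13,3) = 286; x_3 ≥ 5 gives C(16,3) = 560; x_4 ≥ 6 gives C(15,3) = 455. Together 1756.
Add back pairs where two caps are both exceeded: 35 + 120 + 84 + 56 + 35 + 120 = 450.
Subtract triples: 0 + 0 + 4 + 0 = 4.
By inclusion–exclusion the count is 1330 − 1756 + 450 − 4 = 20.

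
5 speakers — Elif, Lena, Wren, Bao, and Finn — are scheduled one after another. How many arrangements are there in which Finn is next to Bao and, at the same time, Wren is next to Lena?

Treat {Finn,Bao} as one block (2 orders) and {Wren,Lena} as another (2 orders).
That leaves 3 units to arrange: 2 × 2 × 3! = 4 × 6 = 24.

24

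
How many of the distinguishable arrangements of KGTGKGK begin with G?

60

Fix G in the first position and arrange the remaining 6 letters.
Those 6 letters have G appearing twice and K appearing 3 times, giving (6)!/(3!·2!) = 60.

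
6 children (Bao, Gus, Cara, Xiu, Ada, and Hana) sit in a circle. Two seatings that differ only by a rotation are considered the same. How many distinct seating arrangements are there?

Around a circle, 6 distinct people have 6!/6 = (5)! = 120 rotationally distinct seatings.

120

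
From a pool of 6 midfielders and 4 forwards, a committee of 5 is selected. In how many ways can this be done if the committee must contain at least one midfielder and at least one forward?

246

Unrestricted: C(10,5) = 252 ways to pick any 5 of the 10.
Selections missing a whole group: no midfielders → C(4,5) = 0; no forwards → C(6,5) = 6.
Both groups omitted at once is impossible, so 252 − 6 = 246.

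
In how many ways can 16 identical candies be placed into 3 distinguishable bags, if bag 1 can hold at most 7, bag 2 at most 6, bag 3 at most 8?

Ignoring the caps, the number of non-negative solutions to x_1+…+x_3 = 16 is C(18,2) = 153.
Subtract solutions that violate a single cap (substitute x_i' = x_i − (cap_i+1)): x_1 ≥ 8 gives C(10,2) = 45; x_2 ≥ 7 gives C(11,2) = 55; x_3 ≥ 9 gives C(9,2) = 36. Together 136.
Add back pairs where two caps are both exceeded: 3 + 0 + 1 = 4.
By inclusion–exclusion the count is 153 − 136 + 4 = 21.

21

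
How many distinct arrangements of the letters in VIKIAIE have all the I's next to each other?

120

Treat the 3 copies of I as a single block. The multiset to arrange is then {III, A, E, K, V}, 5 items in all.
All 5 items are distinct, so there are (5)! = 120 arrangements.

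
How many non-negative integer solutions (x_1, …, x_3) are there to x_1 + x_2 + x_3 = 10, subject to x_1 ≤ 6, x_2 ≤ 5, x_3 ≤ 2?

Without the upper bounds there are C(12,2) = 66 ways to split 10 among 3 variables.
Subtract solutions that violate a single cap (substitute x_i' = x_i − (cap_i+1)): x_1 ≥ 7 gives C(5,2) = 10; x_2 ≥ 6 gives C(6,2) = 15; x_3 ≥ 3 gives C(9,2) = 36. Together 61.
Add back pairs where two caps are both exceeded: 0 + 1 + 3 = 4.
By inclusion–exclusion the count is 66 − 61 + 4 = 9.

9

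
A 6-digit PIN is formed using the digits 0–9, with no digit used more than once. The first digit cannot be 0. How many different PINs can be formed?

136080

The first digit has 10−1 = 9 choices (anything except 0).
The remaining 5 digits are filled from the other 9 symbols without repetition: 9 × 8 × 7 × 6 × 5 = 15120.
Total: 9 × 15120 = 136080.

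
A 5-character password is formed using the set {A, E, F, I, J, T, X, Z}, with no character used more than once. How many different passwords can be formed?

6720

This is a permutation of 5 out of 8: P(8,5) = 8!/3!.
8 × 7 × 6 × 5 × 4 = 6720.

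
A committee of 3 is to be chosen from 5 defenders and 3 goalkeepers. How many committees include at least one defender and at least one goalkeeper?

45

Unrestricted: C(8,3) = 56 ways to pick any 3 of the 8.
Subtract selections that omit an entire group: no defenders → C(3,3) = 1; no goalkeepers → C(5,3) = 10.
Both groups omitted at once is impossible, so 56 − 11 = 45.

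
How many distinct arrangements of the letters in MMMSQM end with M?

Fix M in the last position and arrange the remaining 5 letters.
Those 5 letters have M appearing 3 times, giving (5)!/(3!) = 20.

20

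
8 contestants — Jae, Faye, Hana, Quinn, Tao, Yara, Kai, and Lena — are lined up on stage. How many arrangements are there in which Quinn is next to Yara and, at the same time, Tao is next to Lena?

Treat {Quinn,Yara} as one block (2 orders) and {Tao,Lena} as another (2 orders).
That leaves 6 units to arrange: 2 × 2 × 6! = 4 × 720 = 2880.

2880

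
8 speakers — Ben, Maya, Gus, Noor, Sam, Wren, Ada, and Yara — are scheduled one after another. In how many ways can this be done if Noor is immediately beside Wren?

10080

Glue Noor and Wren into one block (2 internal orders), leaving 7 units to arrange in a row.
That gives 2 × 7! = 2 × 5040 = 10080.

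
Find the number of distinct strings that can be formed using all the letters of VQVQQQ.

15

Letter multiplicities in VQVQQQ: Q×4, V×2.
So there are 6! / (4!·2!) = 15 distinguishable arrangements.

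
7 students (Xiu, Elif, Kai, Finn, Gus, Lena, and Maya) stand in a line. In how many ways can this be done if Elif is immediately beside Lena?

1440

Place the 5 others and the Elif-Lena pair as 6 objects in a line; the pair has 2 internal arrangements.
So the count is 2·(6)! = 1440.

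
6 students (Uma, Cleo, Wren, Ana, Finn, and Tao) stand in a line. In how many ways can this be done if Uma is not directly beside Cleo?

480

There are 6! = 720 arrangements in all. If Uma and Cleo are adjacent, merging them into one block gives 2·(5)! = 240 arrangements.
Complementary counting: 720 − 240 = 480.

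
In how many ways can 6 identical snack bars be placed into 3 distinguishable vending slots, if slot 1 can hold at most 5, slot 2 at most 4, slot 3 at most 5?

Without the upper bounds there are C(8,2) = 28 ways to split 6 among 3 vending slots.
Subtract solutions that violate a single cap (substitute x_i' = x_i − (cap_i+1)): x_1 ≥ 6 gives C(2,2) = 1; x_2 ≥ 5 gives C(3,2) = 3; x_3 ≥ 6 gives C(2,2) = 1. Together 5.
No two caps can be exceeded simultaneously, so the pair terms are all 0.
By inclusion–exclusion the count is 28 − 5 + 0 = 23.

23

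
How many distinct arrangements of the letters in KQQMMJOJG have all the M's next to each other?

Treat the 2 copies of M as a single block. The multiset to arrange is then {MM, G, J, J, K, O, Q, Q}, 8 items in all.
That gives (8)!/(2!·2!) = 10080 arrangements.

10080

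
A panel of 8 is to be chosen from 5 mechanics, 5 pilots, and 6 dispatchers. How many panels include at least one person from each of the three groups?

Total 8-person selections from all 16: C(16,8) = 12870.
Subtract selections that omit an entire group: no mechanics → C(11,8) = 165; no pilots → C(11,8) = 165; no dispatchers → C(10,8) = 45.
Add back selections omitting two groups (i.e. drawn from a single group): C(5,8) + C(5,8) + C(6,8) = 0.
By inclusion–exclusion: 12870 − 375 + 0 = 12495.

12495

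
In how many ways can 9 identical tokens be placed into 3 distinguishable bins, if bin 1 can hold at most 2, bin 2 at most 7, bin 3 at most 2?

Ignoring the caps, the number of non-negative solutions to x_1+…+x_3 = 9 is C(11,2) = 55.
Subtract solutions that violate a single cap (substitute x_i' = x_i − (cap_i+1)): x_1 ≥ 3 gives C(8,2) = 28; x_2 ≥ 8 gives C(3,2) = 3; x_3 ≥ 3 gives C(8,2) = 28. Together 59.
Add back pairs where two caps are both exceeded: 0 + 10 + 0 = 10.
By inclusion–exclusion the count is 55 − 59 + 10 = 6.

6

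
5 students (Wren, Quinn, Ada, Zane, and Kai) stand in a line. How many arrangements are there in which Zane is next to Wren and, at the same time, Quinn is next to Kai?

24

Treat {Zane,Wren} as one block (2 orders) and {Quinn,Kai} as another (2 orders).
That leaves 3 units to arrange: 2 × 2 × 3! = 4 × 6 = 24.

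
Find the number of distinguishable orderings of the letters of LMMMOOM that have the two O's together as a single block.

30

Treat the 2 copies of O as a single block. The multiset to arrange is then {OO, L, M, M, M, M}, 6 items in all.
That gives (6)!/(4!) = 30 arrangements.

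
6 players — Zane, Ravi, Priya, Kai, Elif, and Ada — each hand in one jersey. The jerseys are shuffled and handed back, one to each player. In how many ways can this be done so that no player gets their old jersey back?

Count assignments avoiding every fixed point. For any j of the 6 players fixed to their old jersey, the other 6−j can be arranged in (6−j)! ways.
By inclusion–exclusion this is Σ_{j=0}^{6} (−1)^j C(6,j)·(6−j)!.
Computing: 720 − 720 + 360 − 120 + 30 − 6 + 1 = 265.

265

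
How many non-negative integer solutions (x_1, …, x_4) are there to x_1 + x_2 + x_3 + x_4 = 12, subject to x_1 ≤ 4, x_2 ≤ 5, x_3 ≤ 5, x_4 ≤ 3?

By stars and bars, unrestricted non-negative solutions to x_1+…+x_4 = 12 number C(12+3,3) = 455.
Subtract solutions that violate a single cap (substitute x_i' = x_i − (cap_i+1)): x_1 ≥ 5 gives C(10,3) = 120; x_2 ≥ 6 gives C(9,3) = 84; x_3 ≥ 6 gives C(9,3) = 84; x_4 ≥ 4 gives C(11,3) = 165. Together 453.
Add back pairs where two caps are both exceeded: 4 + 4 + 20 + 1 + 10 + 10 = 49.
By inclusion–exclusion the count is 455 − 453 + 49 = 51.

51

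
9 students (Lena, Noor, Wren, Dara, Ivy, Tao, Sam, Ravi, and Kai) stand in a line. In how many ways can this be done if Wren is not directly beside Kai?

There are 9! = 362880 arrangements in all. If Wren and Kai are adjacent, merging them into one block gives 2·(8)! = 80640 arrangements.
Complementary counting: 362880 − 80640 = 282240.

282240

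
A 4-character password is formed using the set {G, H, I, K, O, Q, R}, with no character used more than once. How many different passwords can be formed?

840

With no repetition, fill the 4 characters in order: 7 choices, then 6, down to 4.
7 × 6 × 5 × 4 = 840.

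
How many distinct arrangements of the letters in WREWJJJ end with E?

60

With the last slot taken by E, it remains to arrange the other 6 letters (WRWJJJ).
Those 6 letters have J appearing 3 times and W appearing twice, giving (6)!/(3!·2!) = 60.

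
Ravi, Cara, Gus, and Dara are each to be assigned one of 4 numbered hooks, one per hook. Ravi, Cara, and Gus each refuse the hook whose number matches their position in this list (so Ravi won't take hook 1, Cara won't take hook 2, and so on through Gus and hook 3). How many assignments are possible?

11

Let Aᵢ (for i ∈ {1, 2, 3}) be the placements that put person i in their forbidden hook. Any j of these fix j positions, leaving (4−j)! ways to fill the rest, and there are C(3,j) ways to pick which j.
By inclusion–exclusion, the number of valid placements is Σ_{j=0}^{3} (−1)^j C(3,j)·(4−j)!.
Computing: 24 − 18 + 6 − 1 = 11.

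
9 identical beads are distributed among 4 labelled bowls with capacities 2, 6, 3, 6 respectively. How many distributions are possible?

70

Without the upper bounds there are C(12,3) = 220 ways to split 9 among 4 bowls.
Subtract solutions that violate a single cap (substitute x_i' = x_i − (cap_i+1)): x_1 ≥ 3 gives C(9,3) = 84; x_2 ≥ 7 gives C(5,3) = 10; x_3 ≥ 4 gives C(8,3) = 56; x_4 ≥ 7 gives C(5,3) = 10. Together 160.
Add back pairs where two caps are both exceeded: 0 + 10 + 0 + 0 + 0 + 0 = 10.
By inclusion–exclusion the count is 220 − 160 + 10 = 70.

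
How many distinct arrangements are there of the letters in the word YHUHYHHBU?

3780

The 9 letters of YHUHYHHBU have repeats: H appearing 4 times, U appearing twice, and Y appearing twice.
So there are 9! / (4!·2!·2!) = 3780 distinguishable arrangements.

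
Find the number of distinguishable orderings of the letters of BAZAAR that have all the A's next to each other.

24

Treat the 3 copies of A as a single block. The multiset to arrange is then {AAA, B, R, Z}, 4 items in all.
All 4 items are distinct, so there are (4)! = 24 arrangements.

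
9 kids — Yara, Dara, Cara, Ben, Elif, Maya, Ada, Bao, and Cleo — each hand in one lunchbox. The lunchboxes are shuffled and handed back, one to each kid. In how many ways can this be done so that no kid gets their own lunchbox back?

133496

Count assignments avoiding every fixed point. For any j of the 9 kids fixed to their own lunchbox, the other 9−j can be arranged in (9−j)! ways.
By inclusion–exclusion this is Σ_{j=0}^{9} (−1)^j C(9,j)·(9−j)!.
Computing: 362880 − 362880 + 181440 − 60480 + 15120 − 3024 + 504 − 72 + 9 − 1 = 133496.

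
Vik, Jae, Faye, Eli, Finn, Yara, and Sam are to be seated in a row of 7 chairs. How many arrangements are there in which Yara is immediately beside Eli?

Glue Yara and Eli into one block (2 internal orders), leaving 6 units to arrange in a row.
So the count is 2·(6)! = 1440.

1440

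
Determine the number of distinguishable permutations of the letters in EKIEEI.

60

EKIEEI has 6 letters with E appearing 3 times and I appearing twice.
The number of distinct arrangements is 6!/(3!·2!) = 720/12 = 60.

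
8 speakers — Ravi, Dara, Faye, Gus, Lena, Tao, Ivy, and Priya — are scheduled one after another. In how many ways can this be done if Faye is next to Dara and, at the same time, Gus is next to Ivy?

Treat {Faye,Dara} as one block (2 orders) and {Gus,Ivy} as another (2 orders).
That leaves 6 units to arrange: 2 × 2 × 6! = 4 × 720 = 2880.

2880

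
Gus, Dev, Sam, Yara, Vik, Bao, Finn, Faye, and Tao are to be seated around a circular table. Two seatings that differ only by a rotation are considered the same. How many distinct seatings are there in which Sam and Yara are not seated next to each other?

30240

All circular seatings of 9 people number (8)! = 40320.
Seatings with Sam beside Yara: treat them as a block with 2 internal orders, giving 2 × (7)! = 10080.
Subtracting, 40320 − 10080 = 30240.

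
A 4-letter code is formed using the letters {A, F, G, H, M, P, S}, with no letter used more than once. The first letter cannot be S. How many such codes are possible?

The first letter has 7−1 = 6 choices (anything except S).
The remaining 3 letters are filled from the other 6 symbols without repetition: 6 × 5 × 4 = 120.
Total: 6 × 120 = 720.

720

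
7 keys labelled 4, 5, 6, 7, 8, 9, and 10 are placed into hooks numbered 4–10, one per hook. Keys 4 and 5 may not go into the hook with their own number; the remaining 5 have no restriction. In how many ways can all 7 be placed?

3720

Let Aᵢ (for i ∈ {4, 5}) be the placements that put key i in its forbidden hook. Any j of these fix j positions, leaving (7−j)! ways to fill the rest, and there are C(2,j) ways to pick which j.
By inclusion–exclusion, the number of valid placements is Σ_{j=0}^{2} (−1)^j C(2,j)·(7−j)!.
Computing: 5040 − 1440 + 120 = 3720.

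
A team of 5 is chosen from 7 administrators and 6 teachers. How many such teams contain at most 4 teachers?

1281

Split by how many teachers are chosen (0 through 4).
Sum: C(6,0)·C(7,5) + C(6,1)·C(7,4) + C(6,2)·C(7,3) + C(6,3)·C(7,2) + C(6,4)·C(7,1) = 21 + 210 + 525 + 420 + 105 = 1281.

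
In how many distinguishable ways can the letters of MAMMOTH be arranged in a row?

The 7 letters of MAMMOTH have repeats: M appearing 3 times.
The number of distinct arrangements is 7!/(3!) = 5040/6 = 840.

840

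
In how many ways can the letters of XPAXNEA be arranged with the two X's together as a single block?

Treat the 2 copies of X as a single block. The multiset to arrange is then {XX, A, A, E, N, P}, 6 items in all.
That gives (6)!/(2!) = 360 arrangements.

360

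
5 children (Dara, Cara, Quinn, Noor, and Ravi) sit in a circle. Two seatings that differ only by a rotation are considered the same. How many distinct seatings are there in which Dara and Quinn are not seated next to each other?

Without the restriction there are (4)! = 24 seatings.
Seatings with Dara beside Quinn: treat them as a block with 2 internal orders, giving 2 × (3)! = 12.
Subtracting, 24 − 12 = 12.

12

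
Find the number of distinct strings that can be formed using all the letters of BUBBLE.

Letter multiplicities in BUBBLE: B×3, E×1, L×1, U×1.
The number of distinct arrangements is 6!/(3!) = 720/6 = 120.

120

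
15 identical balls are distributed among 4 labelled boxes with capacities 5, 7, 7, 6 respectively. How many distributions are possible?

211

Without the upper bounds there are C(18,3) = 816 ways to split 15 among 4 boxes.
Subtract solutions that violate a single cap (substitute x_i' = x_i − (cap_i+1)): x_1 ≥ 6 gives C(12,3) = 220; x_2 ≥ 8 gives C(10,3) = 120; x_3 ≥ 8 gives C(10,3) = 120; x_4 ≥ 7 gives C(11,3) = 165. Together 625.
Add back pairs where two caps are both exceeded: 4 + 4 + 10 + 0 + 1 + 1 = 20.
By inclusion–exclusion the count is 816 − 625 + 20 = 211.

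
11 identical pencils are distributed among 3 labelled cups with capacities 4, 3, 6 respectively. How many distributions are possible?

Without the upper bounds there are C(13,2) = 78 ways to split 11 among 3 cups.
Subtract solutions that violate a single cap (substitute x_i' = x_i − (cap_i+1)): x_1 ≥ 5 gives C(8,2) = 28; x_2 ≥ 4 gives C(9,2) = 36; x_3 ≥ 7 gives C(6,2) = 15. Together 79.
Add back pairs where two caps are both exceeded: 6 + 0 + 1 = 7.
By inclusion–exclusion the count is 78 − 79 + 7 = 6.

6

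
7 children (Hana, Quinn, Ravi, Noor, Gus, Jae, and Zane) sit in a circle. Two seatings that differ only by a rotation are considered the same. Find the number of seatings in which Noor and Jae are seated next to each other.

Treat {Noor, Jae} as one unit (2 internal orders) and seat the resulting 6 units around the table: (5)! circular arrangements.
So 2 × (5)! = 2 × 120 = 240.

240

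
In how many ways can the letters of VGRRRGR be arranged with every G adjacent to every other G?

30

Treat the 2 copies of G as a single block. The multiset to arrange is then {GG, R, R, R, R, V}, 6 items in all.
That gives (6)!/(4!) = 30 arrangements.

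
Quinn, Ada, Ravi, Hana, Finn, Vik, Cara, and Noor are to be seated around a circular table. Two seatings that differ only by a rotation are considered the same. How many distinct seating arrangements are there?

5040

Fix one person's seat to break rotational symmetry; the remaining 7 people can be arranged in (7)! = 5040 ways.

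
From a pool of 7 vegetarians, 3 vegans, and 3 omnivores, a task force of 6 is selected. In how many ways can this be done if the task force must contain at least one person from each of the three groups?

With no constraint there are C(13,6) = 1716 possible selections.
Selections missing a whole group: no vegetarians → C(6,6) = 1; no vegans → C(10,6) = 210; no omnivores → C(10,6) = 210.
Add back selections omitting two groups (i.e. drawn from a single group): C(7,6) + C(3,6) + C(3,6) = 7.
By inclusion–exclusion: 1716 − 421 + 7 = 1302.

1302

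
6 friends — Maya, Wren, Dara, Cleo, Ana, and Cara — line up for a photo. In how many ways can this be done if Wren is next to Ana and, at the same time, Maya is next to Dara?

96

Treat {Wren,Ana} as one block (2 orders) and {Maya,Dara} as another (2 orders).
That leaves 4 units to arrange: 2 × 2 × 4! = 4 × 24 = 96.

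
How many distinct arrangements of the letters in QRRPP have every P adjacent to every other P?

12

Treat the 2 copies of P as a single block. The multiset to arrange is then {PP, Q, R, R}, 4 items in all.
That gives (4)!/(2!) = 12 arrangements.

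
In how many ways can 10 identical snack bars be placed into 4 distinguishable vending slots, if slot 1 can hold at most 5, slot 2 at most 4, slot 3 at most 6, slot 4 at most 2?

Without the upper bounds there are C(13,3) = 286 ways to split 10 among 4 vending slots.
Subtract solutions that violate a single cap (substitute x_i' = x_i − (cap_i+1)): x_1 ≥ 6 gives C(7,3) = 35; x_2 ≥ 5 gives C(8,3) = 56; x_3 ≥ 7 gives C(6,3) = 20; x_4 ≥ 3 gives C(10,3) = 120. Together 231.
Add back pairs where two caps are both exceeded: 0 + 0 + 4 + 0 + 10 + 1 = 15.
By inclusion–exclusion the count is 286 − 231 + 15 = 70.

70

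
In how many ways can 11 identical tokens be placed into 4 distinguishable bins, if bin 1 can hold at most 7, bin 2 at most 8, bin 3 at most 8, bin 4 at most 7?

Without the upper bounds there are C(14,3) = 364 ways to split 11 among 4 bins.
Subtract solutions that violate a single cap (substitute x_i' = x_i − (cap_i+1)): x_1 ≥ 8 gives C(6,3) = 20; x_2 ≥ 9 gives C(5,3) = 10; x_3 ≥ 9 gives C(5,3) = 10; x_4 ≥ 8 gives C(6,3) = 20. Together 60.
No two caps can be exceeded simultaneously, so the pair terms are all 0.
By inclusion–exclusion the count is 364 − 60 + 0 = 304.

304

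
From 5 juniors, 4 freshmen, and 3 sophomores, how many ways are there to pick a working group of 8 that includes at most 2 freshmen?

201

Split by how many freshmen are chosen (0 through 2).
Sum: C(4,0)·C(8,8) + C(4,1)·C(8,7) + C(4,2)·C(8,6) = 1 + 32 + 168 = 201.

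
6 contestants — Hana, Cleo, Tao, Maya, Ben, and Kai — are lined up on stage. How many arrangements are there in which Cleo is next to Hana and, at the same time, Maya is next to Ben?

96

Treat {Cleo,Hana} as one block (2 orders) and {Maya,Ben} as another (2 orders).
That leaves 4 units to arrange: 2 × 2 × 4! = 4 × 24 = 96.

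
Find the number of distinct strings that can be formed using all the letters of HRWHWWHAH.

Letter multiplicities in HRWHWWHAH: A×1, H×4, R×1, W×3.
Dividing 9! = 362880 by 4!·3! = 144 for the repeated letters gives 2520.

2520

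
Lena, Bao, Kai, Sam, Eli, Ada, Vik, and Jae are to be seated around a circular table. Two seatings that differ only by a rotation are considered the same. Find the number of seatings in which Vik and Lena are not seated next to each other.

3600

Without the restriction there are (7)! = 5040 seatings.
Seatings with Vik beside Lena: treat them as a block with 2 internal orders, giving 2 × (6)! = 1440.
Subtracting, 5040 − 1440 = 3600.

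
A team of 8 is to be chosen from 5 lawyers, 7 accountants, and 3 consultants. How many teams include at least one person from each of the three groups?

With no constraint there are C(15,8) = 6435 possible selections.
Subtract selections that omit an entire group: no lawyers → C(10,8) = 45; no accountants → C(8,8) = 1; no consultants → C(12,8) = 495.
Add back selections omitting two groups (i.e. drawn from a single group): C(5,8) + C(7,8) + C(3,8) = 0.
By inclusion–exclusion: 6435 − 541 + 0 = 5894.

5894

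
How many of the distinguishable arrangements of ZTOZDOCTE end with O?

10080

Fix O in the last position and arrange the remaining 8 letters.
Those 8 letters have T appearing twice and Z appearing twice, giving (8)!/(2!·2!) = 10080.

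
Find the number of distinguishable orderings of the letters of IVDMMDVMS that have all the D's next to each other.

Treat the 2 copies of D as a single block. The multiset to arrange is then {DD, I, M, M, M, S, V, V}, 8 items in all.
That gives (8)!/(3!·2!) = 3360 arrangements.

3360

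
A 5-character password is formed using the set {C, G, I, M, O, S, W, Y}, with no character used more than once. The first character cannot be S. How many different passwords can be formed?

The first character has 8−1 = 7 choices (anything except S).
The remaining 4 characters are filled from the other 7 symbols without repetition: 7 × 6 × 5 × 4 = 840.
Total: 7 × 840 = 5880.

5880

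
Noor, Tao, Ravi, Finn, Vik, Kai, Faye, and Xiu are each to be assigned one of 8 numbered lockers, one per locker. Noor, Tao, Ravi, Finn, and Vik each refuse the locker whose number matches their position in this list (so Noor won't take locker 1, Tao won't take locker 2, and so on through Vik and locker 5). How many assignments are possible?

Let Aᵢ (for 1 ≤ i ≤ 5) be the placements that put person i in their forbidden locker. Any j of these fix j positions, leaving (8−j)! ways to fill the rest, and there are C(5,j) ways to pick which j.
By inclusion–exclusion, the number of valid placements is Σ_{j=0}^{5} (−1)^j C(5,j)·(8−j)!.
Computing: 40320 − 25200 + 7200 − 1200 + 120 − 6 = 21234.

21234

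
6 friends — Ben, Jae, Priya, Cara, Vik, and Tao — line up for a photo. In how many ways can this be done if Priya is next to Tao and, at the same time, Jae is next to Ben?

96

Treat {Priya,Tao} as one block (2 orders) and {Jae,Ben} as another (2 orders).
That leaves 4 units to arrange: 2 × 2 × 4! = 4 × 24 = 96.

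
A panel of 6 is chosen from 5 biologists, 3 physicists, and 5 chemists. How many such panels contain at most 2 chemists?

Split by how many chemists are chosen (0 through 2).
Sum: C(5,0)·C(8,6) + C(5,1)·C(8,5) + C(5,2)·C(8,4) = 28 + 280 + 700 = 1008.

1008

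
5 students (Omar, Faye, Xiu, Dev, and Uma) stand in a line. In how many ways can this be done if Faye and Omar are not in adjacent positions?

There are 5! = 120 arrangements in all. If Faye and Omar are adjacent, merging them into one block gives 2·(4)! = 48 arrangements.
Complementary counting: 120 − 48 = 72.

72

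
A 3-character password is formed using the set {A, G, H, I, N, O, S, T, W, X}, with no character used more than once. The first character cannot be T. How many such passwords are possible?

The first character has 10−1 = 9 choices (anything except T).
The remaining 2 characters are filled from the other 9 symbols without repetition: 9 × 8 = 72.
Total: 9 × 72 = 648.

648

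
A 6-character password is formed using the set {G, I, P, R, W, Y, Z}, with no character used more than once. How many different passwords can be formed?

5040

This is a permutation of 6 out of 7: P(7,6) = 7!/1!.
That product is 7 × 6 × 5 × 4 × 3 × 2 = 5040.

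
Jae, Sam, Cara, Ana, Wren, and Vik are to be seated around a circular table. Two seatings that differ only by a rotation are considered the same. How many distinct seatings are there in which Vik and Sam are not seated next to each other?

72

Without the restriction there are (5)! = 120 seatings.
Seatings with Vik beside Sam: treat them as a block with 2 internal orders, giving 2 × (4)! = 48.
Subtracting, 120 − 48 = 72.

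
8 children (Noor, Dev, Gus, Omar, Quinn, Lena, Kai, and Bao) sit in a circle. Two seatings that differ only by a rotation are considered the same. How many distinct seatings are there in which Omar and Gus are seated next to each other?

1440

Glue Omar and Gus into a block (2 internal orders). Seating 7 units around a circle gives (6)! arrangements.
So 2 × (6)! = 2 × 720 = 1440.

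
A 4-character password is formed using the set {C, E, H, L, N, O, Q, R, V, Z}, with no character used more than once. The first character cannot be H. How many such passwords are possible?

The first character has 10−1 = 9 choices (anything except H).
The remaining 3 characters are filled from the other 9 symbols without repetition: 9 × 8 × 7 = 504.
Total: 9 × 504 = 4536.

4536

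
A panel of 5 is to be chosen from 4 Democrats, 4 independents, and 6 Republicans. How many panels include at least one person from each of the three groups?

1448

Unrestricted: C(14,5) = 2002 ways to pick any 5 of the 14.
Selections missing a whole group: no Democrats → C(10,5) = 252; no independents → C(10,5) = 252; no Republicans → C(8,5) = 56.
Add back selections omitting two groups (i.e. drawn from a single group): C(4,5) + C(4,5) + C(6,5) = 6.
By inclusion–exclusion: 2002 − 560 + 6 = 1448.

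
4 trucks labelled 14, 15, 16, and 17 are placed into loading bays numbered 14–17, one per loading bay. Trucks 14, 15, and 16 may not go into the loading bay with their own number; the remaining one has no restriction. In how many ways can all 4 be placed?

11

Let Aᵢ (for i ∈ {14, 15, 16}) be the placements that put truck i in its forbidden loading bay. Any j of these fix j positions, leaving (4−j)! ways to fill the rest, and there are C(3,j) ways to pick which j.
By inclusion–exclusion, the number of valid placements is Σ_{j=0}^{3} (−1)^j C(3,j)·(4−j)!.
Computing: 24 − 18 + 6 − 1 = 11.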